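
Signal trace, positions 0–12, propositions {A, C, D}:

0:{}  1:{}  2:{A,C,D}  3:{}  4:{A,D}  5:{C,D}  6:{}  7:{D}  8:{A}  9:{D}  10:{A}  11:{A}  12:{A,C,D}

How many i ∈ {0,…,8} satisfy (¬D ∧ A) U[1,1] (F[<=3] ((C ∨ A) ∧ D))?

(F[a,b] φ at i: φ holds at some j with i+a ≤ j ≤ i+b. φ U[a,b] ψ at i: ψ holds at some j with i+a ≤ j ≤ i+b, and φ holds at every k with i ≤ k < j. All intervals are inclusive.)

Evaluate at each i in [0,8]:
  i=0: ✗ (lhs fails at k=0 before rhs at j=1)
  i=1: ✗ (lhs fails at k=1 before rhs at j=2)
  i=2: ✗ (lhs fails at k=2 before rhs at j=3)
  i=3: ✗ (lhs fails at k=3 before rhs at j=4)
  i=4: ✗ (lhs fails at k=4 before rhs at j=5)
  i=5: ✗ (no rhs in [6,6])
  i=6: ✗ (no rhs in [7,7])
  i=7: ✗ (no rhs in [8,8])
  i=8: ✓ (rhs at j=9; lhs holds on [8,8])
Positions where it holds: {8} → 1.

1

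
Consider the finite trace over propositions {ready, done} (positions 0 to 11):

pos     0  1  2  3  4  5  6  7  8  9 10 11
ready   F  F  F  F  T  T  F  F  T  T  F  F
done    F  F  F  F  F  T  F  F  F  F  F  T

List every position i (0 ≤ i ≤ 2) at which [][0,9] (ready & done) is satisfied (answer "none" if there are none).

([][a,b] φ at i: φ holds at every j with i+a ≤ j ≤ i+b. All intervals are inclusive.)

Evaluate at each i in [0,2]:
  i=0: ✗ (fails at j=0)
  i=1: ✗ (fails at j=1)
  i=2: ✗ (fails at j=2)

none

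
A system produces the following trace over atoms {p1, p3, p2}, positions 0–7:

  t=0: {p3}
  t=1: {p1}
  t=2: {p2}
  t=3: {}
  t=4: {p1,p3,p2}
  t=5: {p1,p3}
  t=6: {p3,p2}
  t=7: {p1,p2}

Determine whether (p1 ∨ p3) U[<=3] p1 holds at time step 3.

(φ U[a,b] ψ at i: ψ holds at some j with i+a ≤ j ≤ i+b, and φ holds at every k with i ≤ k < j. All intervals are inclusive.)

Need some j in [3,6] with p1, and (p1 ∨ p3) at every k in [3,j-1].
  j=3: p1 false.
  j=4: p1 holds, but (p1 ∨ p3) fails at k=3 → not this j.
  j=5: p1 holds, but (p1 ∨ p3) fails at k=3 → not this j.
  j=6: p1 false.
No j in the window works → until fails.

No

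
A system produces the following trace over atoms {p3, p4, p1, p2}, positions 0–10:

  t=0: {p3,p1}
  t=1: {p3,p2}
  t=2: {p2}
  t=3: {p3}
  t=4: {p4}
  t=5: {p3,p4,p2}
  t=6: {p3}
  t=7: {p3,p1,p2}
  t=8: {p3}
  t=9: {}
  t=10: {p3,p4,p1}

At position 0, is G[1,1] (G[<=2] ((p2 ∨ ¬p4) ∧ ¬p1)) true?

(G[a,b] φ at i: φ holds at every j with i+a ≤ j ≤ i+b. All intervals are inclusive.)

Check G[<=2] ((p2 ∨ ¬p4) ∧ ¬p1) at every j in [1,1]:
  j=1: holds on [1,3]
All positions satisfy it → formula holds.

Holds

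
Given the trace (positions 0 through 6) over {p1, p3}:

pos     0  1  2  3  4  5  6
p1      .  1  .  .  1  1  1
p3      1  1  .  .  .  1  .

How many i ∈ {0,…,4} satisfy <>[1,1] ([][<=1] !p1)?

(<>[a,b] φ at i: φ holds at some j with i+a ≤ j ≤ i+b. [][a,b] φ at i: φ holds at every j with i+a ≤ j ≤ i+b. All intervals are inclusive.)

Evaluate at each i in [0,4]:
  i=0: ✗ (none in [1,1])
  i=1: ✓ (witness j=2)
  i=2: ✗ (none in [3,3])
  i=3: ✗ (none in [4,4])
  i=4: ✗ (none in [5,5])
Positions where it holds: {1} → 1.

1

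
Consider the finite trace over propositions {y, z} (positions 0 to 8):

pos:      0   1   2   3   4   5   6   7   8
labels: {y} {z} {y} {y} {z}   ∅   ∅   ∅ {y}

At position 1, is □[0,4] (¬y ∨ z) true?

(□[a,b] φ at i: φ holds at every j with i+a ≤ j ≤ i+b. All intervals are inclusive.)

False

Check (¬y ∨ z) at every j in [1,5]:
  j=1: true
  j=2: false
  j=3: false
  j=4: true
  j=5: true
Fails at j=2 → formula fails.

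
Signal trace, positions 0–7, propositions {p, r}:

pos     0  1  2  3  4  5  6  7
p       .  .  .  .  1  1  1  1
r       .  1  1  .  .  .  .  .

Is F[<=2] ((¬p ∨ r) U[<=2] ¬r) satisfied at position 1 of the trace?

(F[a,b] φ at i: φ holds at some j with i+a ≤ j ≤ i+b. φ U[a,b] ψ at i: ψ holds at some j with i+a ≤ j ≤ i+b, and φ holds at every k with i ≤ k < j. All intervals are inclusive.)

Check ((¬p ∨ r) U[<=2] ¬r) at each j in [1,3]:
  j=1: holds
  j=2: holds
  j=3: holds
Found at j=1 → formula holds.

True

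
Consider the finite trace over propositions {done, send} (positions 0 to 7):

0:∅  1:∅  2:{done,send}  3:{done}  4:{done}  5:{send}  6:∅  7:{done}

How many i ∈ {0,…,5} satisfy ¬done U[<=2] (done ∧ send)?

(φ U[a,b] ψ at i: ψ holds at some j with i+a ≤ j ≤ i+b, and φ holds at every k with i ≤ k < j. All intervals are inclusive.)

3

Evaluate at each i in [0,5]:
  i=0: ✓ (rhs at j=2; lhs holds on [0,1])
  i=1: ✓ (rhs at j=2; lhs holds on [1,1])
  i=2: ✓ (rhs at j=2)
  i=3: ✗ (no rhs in [3,5])
  i=4: ✗ (no rhs in [4,6])
  i=5: ✗ (no rhs in [5,7])
Positions where it holds: {0, 1, 2} → 3.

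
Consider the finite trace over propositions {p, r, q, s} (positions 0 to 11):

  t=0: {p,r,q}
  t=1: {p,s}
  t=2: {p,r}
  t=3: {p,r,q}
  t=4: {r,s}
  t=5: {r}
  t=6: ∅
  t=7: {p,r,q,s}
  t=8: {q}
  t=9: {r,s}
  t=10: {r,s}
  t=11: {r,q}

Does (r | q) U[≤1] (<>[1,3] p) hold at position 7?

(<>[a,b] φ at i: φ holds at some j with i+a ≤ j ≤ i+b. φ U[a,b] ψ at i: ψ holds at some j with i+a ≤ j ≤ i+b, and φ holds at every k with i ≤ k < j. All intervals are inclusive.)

Need some j in [7,8] with <>[1,3] p, and (r | q) at every k in [7,j-1].
  j=7: <>[1,3] p — fails (none in [8,10]).
  j=8: <>[1,3] p — fails (none in [9,11]).
No j in the window works → until fails.

No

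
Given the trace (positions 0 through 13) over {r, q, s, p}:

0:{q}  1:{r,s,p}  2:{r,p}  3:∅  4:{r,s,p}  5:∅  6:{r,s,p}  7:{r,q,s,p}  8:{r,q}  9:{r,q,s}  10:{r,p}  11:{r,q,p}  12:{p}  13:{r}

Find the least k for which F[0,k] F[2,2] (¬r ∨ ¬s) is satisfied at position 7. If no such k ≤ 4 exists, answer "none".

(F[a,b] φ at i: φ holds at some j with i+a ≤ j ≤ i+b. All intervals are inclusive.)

Scan j = 7,8,… for F[2,2] (¬r ∨ ¬s):
  j=7: fails
  j=8: holds
First hit at j=8, so smallest k = 8-7 = 1.

1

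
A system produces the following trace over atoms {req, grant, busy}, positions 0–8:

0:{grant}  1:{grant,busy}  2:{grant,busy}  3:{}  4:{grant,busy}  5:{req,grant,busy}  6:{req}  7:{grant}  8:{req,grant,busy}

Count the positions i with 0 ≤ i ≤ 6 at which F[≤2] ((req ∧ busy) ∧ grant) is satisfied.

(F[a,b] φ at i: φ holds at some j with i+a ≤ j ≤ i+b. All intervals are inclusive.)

4

Evaluate at each i in [0,6]:
  i=0: ✗ (none in [0,2])
  i=1: ✗ (none in [1,3])
  i=2: ✗ (none in [2,4])
  i=3: ✓ (witness j=5)
  i=4: ✓ (witness j=5)
  i=5: ✓ (witness j=5)
  i=6: ✓ (witness j=8)
Positions where it holds: {3, 4, 5, 6} → 4.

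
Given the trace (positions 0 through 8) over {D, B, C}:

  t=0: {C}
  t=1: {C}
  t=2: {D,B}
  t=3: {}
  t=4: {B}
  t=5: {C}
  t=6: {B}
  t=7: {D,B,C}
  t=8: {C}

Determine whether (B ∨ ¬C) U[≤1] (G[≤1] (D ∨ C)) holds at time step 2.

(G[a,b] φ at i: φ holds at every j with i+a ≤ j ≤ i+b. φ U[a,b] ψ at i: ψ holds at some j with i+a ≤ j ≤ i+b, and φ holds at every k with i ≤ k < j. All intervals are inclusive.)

Need some j in [2,3] with G[≤1] (D ∨ C), and (B ∨ ¬C) at every k in [2,j-1].
  j=2: G[≤1] (D ∨ C) — fails at 3.
  j=3: G[≤1] (D ∨ C) — fails at 3.
No j in the window works → until fails.

No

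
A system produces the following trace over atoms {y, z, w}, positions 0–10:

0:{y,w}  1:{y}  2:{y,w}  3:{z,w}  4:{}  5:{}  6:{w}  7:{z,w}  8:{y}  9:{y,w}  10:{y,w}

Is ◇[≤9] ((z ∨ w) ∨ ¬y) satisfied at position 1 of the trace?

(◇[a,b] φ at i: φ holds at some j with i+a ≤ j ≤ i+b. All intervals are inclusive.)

True

Check ((z ∨ w) ∨ ¬y) at each j in [1,10]:
  j=1: false
  j=2: true
  j=3: true
  j=4: true
  j=5: true
  j=6: true
  j=7: true
  j=8: false
  j=9: true
  j=10: true
Found at j=2 → formula holds.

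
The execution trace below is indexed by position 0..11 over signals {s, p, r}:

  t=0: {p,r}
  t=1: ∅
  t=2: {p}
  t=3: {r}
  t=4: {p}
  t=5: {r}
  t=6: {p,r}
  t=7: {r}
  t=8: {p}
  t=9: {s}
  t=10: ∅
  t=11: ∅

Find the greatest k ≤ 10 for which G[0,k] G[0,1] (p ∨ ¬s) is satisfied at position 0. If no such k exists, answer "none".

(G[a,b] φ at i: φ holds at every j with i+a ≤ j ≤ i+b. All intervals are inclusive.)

G[0,1] (p ∨ ¬s) must hold from j=0 onward; find where it first fails.
  j=0: holds
  j=1: holds
  j=2: holds
  j=3: holds
  j=4: holds
  j=5: holds
  j=6: holds
  j=7: holds
  j=8: fails
Holds on [0,7], so largest k = 7.

7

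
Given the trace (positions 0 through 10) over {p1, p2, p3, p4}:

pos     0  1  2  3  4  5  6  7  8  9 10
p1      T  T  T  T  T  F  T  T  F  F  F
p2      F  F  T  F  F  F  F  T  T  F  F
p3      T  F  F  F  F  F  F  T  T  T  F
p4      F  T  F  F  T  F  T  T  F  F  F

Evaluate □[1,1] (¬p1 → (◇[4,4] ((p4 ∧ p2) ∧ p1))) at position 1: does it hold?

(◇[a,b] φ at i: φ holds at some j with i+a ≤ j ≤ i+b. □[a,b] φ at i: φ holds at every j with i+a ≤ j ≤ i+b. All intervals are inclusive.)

True

Check (¬p1 → (◇[4,4] ((p4 ∧ p2) ∧ p1))) at every j in [2,2]:
  j=2: antecedent false → ✓
All positions satisfy it → formula holds.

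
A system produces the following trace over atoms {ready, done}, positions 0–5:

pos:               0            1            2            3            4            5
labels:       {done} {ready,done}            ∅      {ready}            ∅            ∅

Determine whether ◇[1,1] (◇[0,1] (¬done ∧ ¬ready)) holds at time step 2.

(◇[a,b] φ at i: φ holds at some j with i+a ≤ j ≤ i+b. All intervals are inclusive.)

True

Check ◇[0,1] (¬done ∧ ¬ready) at each j in [3,3]:
  j=3: holds (witness at 4)
Found at j=3 → formula holds.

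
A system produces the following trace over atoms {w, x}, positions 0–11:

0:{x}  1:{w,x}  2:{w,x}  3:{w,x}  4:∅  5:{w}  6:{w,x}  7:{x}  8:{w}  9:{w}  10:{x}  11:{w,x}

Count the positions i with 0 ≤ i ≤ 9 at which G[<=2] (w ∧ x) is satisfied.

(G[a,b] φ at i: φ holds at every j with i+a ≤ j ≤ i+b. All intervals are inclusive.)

1

Evaluate at each i in [0,9]:
  i=0: ✗ (fails at j=0)
  i=1: ✓ (all of [1,3])
  i=2: ✗ (fails at j=4)
  i=3: ✗ (fails at j=4)
  i=4: ✗ (fails at j=4)
  i=5: ✗ (fails at j=5)
  i=6: ✗ (fails at j=7)
  i=7: ✗ (fails at j=7)
  i=8: ✗ (fails at j=8)
  i=9: ✗ (fails at j=9)
Positions where it holds: {1} → 1.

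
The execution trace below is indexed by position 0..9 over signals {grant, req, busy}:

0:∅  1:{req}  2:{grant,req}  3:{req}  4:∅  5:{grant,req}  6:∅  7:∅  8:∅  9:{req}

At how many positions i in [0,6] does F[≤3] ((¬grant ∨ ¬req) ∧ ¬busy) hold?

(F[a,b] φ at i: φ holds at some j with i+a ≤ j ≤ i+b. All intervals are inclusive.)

7

Evaluate at each i in [0,6]:
  i=0: ✓ (witness j=0)
  i=1: ✓ (witness j=1)
  i=2: ✓ (witness j=3)
  i=3: ✓ (witness j=3)
  i=4: ✓ (witness j=4)
  i=5: ✓ (witness j=6)
  i=6: ✓ (witness j=6)
Positions where it holds: {0, 1, 2, 3, 4, 5, 6} → 7.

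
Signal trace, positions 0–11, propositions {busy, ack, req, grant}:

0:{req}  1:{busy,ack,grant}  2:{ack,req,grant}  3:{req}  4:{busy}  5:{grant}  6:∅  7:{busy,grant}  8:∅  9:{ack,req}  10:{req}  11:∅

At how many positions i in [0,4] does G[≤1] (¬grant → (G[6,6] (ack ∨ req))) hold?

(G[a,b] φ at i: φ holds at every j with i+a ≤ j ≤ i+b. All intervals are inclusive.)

Evaluate at each i in [0,4]:
  i=0: ✗ (fails at j=0)
  i=1: ✓ (all of [1,2])
  i=2: ✓ (all of [2,3])
  i=3: ✓ (all of [3,4])
  i=4: ✓ (all of [4,5])
Positions where it holds: {1, 2, 3, 4} → 4.

4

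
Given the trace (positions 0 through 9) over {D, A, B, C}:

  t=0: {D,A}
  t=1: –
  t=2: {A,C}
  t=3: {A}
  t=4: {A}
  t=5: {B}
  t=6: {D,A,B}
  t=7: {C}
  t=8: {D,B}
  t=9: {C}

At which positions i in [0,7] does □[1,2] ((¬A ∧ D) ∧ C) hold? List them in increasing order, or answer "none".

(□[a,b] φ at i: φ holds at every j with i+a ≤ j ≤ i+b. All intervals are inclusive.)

Evaluate at each i in [0,7]:
  i=0: ✗ (fails at j=1)
  i=1: ✗ (fails at j=2)
  i=2: ✗ (fails at j=3)
  i=3: ✗ (fails at j=4)
  i=4: ✗ (fails at j=5)
  i=5: ✗ (fails at j=6)
  i=6: ✗ (fails at j=7)
  i=7: ✗ (fails at j=8)

none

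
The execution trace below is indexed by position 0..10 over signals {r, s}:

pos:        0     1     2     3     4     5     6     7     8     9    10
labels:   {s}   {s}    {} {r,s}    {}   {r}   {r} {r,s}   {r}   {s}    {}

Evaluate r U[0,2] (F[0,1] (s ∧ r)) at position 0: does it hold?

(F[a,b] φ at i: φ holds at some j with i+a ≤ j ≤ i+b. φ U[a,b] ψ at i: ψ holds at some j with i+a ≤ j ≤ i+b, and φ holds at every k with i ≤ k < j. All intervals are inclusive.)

False

Need some j in [0,2] with F[0,1] (s ∧ r), and r at every k in [0,j-1].
  j=0: F[0,1] (s ∧ r) — fails (none in [0,1]).
  j=1: F[0,1] (s ∧ r) — fails (none in [1,2]).
  j=2: F[0,1] (s ∧ r) holds, but r fails at k=0 → not this j.
No j in the window works → until fails.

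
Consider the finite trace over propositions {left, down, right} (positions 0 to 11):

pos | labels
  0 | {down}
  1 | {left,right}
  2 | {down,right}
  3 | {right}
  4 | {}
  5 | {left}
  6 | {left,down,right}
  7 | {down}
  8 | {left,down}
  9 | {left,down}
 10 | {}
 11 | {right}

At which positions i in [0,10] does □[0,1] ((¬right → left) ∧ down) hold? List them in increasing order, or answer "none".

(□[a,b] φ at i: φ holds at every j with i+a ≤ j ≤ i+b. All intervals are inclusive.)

Evaluate at each i in [0,10]:
  i=0: ✗ (fails at j=0)
  i=1: ✗ (fails at j=1)
  i=2: ✗ (fails at j=3)
  i=3: ✗ (fails at j=3)
  i=4: ✗ (fails at j=4)
  i=5: ✗ (fails at j=5)
  i=6: ✗ (fails at j=7)
  i=7: ✗ (fails at j=7)
  i=8: ✓ (all of [8,9])
  i=9: ✗ (fails at j=10)
  i=10: ✗ (fails at j=10)

8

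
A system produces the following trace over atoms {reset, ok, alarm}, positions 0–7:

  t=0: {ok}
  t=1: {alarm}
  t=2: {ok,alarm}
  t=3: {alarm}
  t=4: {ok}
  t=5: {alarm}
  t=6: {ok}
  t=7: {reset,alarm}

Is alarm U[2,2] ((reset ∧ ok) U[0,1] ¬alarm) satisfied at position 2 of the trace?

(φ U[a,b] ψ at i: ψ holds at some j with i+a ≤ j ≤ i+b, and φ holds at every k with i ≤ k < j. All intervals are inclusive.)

Need some j in [4,4] with ((reset ∧ ok) U[0,1] ¬alarm), and alarm at every k in [2,j-1].
  j=4: ((reset ∧ ok) U[0,1] ¬alarm) holds; alarm holds at every k in [2,3] → satisfied.

Yes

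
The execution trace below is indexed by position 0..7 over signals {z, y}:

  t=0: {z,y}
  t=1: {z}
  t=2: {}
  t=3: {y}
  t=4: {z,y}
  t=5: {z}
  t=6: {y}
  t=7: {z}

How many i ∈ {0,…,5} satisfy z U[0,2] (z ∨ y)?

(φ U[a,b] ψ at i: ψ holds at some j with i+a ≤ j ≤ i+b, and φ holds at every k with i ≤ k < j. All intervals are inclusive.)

Evaluate at each i in [0,5]:
  i=0: ✓ (rhs at j=0)
  i=1: ✓ (rhs at j=1)
  i=2: ✗ (lhs fails at k=2 before rhs at j=3)
  i=3: ✓ (rhs at j=3)
  i=4: ✓ (rhs at j=4)
  i=5: ✓ (rhs at j=5)
Positions where it holds: {0, 1, 3, 4, 5} → 5.

5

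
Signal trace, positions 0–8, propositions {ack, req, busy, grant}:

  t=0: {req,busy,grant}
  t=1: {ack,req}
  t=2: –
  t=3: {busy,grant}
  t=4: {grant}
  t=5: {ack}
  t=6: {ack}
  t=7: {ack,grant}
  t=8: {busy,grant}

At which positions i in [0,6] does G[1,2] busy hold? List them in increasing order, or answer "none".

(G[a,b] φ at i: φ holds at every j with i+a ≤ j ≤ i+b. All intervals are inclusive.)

none

Evaluate at each i in [0,6]:
  i=0: ✗ (fails at j=1)
  i=1: ✗ (fails at j=2)
  i=2: ✗ (fails at j=4)
  i=3: ✗ (fails at j=4)
  i=4: ✗ (fails at j=5)
  i=5: ✗ (fails at j=6)
  i=6: ✗ (fails at j=7)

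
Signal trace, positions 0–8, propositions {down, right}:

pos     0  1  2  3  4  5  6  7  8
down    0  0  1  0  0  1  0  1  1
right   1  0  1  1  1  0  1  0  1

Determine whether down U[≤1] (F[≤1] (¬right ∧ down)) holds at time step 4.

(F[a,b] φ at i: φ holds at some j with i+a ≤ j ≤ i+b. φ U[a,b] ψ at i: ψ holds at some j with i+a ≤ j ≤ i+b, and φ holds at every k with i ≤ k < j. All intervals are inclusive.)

Need some j in [4,5] with F[≤1] (¬right ∧ down), and down at every k in [4,j-1].
  j=4: F[≤1] (¬right ∧ down) holds; no prefix to check → satisfied.

Yes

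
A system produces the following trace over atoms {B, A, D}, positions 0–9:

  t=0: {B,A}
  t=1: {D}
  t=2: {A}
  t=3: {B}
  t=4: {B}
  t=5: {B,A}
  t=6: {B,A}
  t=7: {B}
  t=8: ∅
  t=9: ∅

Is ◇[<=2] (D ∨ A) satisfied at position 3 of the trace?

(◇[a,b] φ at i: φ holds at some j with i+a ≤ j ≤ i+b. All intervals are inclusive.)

Check (D ∨ A) at each j in [3,5]:
  j=3: false
  j=4: false
  j=5: true
Found at j=5 → formula holds.

Yes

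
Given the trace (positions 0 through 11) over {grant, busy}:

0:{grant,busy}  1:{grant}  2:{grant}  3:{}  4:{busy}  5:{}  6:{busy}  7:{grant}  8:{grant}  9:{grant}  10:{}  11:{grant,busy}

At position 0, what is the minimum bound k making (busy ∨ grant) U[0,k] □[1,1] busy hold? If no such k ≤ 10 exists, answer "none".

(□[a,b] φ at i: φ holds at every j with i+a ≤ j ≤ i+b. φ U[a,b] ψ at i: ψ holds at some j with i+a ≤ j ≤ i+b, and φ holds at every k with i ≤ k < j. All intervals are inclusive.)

3

Need earliest j ≥ 0 with □[1,1] busy, and (busy ∨ grant) at every k in [0,j-1].
  j=0: rhs fails.
  j=1: rhs fails.
  j=2: rhs fails.
  j=3: rhs holds; lhs holds on [0,2]. k = 3.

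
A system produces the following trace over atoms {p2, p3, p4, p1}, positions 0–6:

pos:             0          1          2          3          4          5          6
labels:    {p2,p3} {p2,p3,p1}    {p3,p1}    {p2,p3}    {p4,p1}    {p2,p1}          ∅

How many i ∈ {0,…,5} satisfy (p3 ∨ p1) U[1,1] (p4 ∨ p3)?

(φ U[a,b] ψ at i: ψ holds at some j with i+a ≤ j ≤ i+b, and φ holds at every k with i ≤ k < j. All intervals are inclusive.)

4

Evaluate at each i in [0,5]:
  i=0: ✓ (rhs at j=1; lhs holds on [0,0])
  i=1: ✓ (rhs at j=2; lhs holds on [1,1])
  i=2: ✓ (rhs at j=3; lhs holds on [2,2])
  i=3: ✓ (rhs at j=4; lhs holds on [3,3])
  i=4: ✗ (no rhs in [5,5])
  i=5: ✗ (no rhs in [6,6])
Positions where it holds: {0, 1, 2, 3} → 4.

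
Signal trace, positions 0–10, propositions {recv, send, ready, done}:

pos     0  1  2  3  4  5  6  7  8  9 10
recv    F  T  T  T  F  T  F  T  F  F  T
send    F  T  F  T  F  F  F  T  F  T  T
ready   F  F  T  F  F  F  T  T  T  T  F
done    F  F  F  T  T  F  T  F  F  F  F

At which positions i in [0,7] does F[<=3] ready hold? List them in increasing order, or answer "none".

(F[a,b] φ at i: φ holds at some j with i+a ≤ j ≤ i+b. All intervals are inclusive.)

Evaluate at each i in [0,7]:
  i=0: ✓ (witness j=2)
  i=1: ✓ (witness j=2)
  i=2: ✓ (witness j=2)
  i=3: ✓ (witness j=6)
  i=4: ✓ (witness j=6)
  i=5: ✓ (witness j=6)
  i=6: ✓ (witness j=6)
  i=7: ✓ (witness j=7)

0, 1, 2, 3, 4, 5, 6, 7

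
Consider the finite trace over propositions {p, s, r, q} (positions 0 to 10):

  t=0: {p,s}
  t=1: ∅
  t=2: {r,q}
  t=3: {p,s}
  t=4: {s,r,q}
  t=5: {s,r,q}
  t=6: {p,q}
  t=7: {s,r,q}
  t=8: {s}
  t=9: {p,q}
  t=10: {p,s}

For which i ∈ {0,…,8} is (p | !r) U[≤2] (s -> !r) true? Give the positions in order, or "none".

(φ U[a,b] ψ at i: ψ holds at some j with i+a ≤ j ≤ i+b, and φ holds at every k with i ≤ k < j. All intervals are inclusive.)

Evaluate at each i in [0,8]:
  i=0: ✓ (rhs at j=0)
  i=1: ✓ (rhs at j=1)
  i=2: ✓ (rhs at j=2)
  i=3: ✓ (rhs at j=3)
  i=4: ✗ (lhs fails at k=4 before rhs at j=6)
  i=5: ✗ (lhs fails at k=5 before rhs at j=6)
  i=6: ✓ (rhs at j=6)
  i=7: ✗ (lhs fails at k=7 before rhs at j=8)
  i=8: ✓ (rhs at j=8)

0, 1, 2, 3, 6, 8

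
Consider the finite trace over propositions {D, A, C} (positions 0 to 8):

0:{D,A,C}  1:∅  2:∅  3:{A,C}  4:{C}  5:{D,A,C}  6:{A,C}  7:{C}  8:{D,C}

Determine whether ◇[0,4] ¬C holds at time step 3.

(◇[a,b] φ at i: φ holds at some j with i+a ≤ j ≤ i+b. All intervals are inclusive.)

Check ¬C at each j in [3,7]:
  j=3: false
  j=4: false
  j=5: false
  j=6: false
  j=7: false
No position in the window satisfies it → formula fails.

False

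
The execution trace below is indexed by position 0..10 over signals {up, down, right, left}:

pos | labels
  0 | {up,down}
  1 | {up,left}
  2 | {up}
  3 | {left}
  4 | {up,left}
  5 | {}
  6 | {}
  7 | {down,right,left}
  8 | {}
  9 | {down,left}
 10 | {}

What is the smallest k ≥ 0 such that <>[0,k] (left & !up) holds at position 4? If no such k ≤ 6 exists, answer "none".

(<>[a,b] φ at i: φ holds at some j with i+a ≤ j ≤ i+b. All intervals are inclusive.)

3

Scan j = 4,5,… for (left & !up):
  j=4: fails
  j=5: fails
  j=6: fails
  j=7: holds
First hit at j=7, so smallest k = 7-4 = 3.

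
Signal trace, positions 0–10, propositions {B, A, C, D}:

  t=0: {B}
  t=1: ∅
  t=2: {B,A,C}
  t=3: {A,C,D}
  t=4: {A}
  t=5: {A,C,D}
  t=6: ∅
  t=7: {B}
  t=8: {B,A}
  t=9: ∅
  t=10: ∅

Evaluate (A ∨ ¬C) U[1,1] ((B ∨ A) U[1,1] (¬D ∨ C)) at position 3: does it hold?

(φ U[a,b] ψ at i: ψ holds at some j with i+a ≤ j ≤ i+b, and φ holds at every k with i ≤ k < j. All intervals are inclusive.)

Holds

Need some j in [4,4] with ((B ∨ A) U[1,1] (¬D ∨ C)), and (A ∨ ¬C) at every k in [3,j-1].
  j=4: ((B ∨ A) U[1,1] (¬D ∨ C)) holds; (A ∨ ¬C) holds at every k in [3,3] → satisfied.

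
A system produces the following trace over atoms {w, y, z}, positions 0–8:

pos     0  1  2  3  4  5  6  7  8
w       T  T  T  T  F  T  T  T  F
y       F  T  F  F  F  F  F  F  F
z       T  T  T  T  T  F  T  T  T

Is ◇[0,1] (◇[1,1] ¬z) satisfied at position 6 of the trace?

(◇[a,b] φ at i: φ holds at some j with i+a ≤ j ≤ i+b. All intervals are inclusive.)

Check ◇[1,1] ¬z at each j in [6,7]:
  j=6: fails (none in [7,7])
  j=7: fails (none in [8,8])
No position in the window satisfies it → formula fails.

No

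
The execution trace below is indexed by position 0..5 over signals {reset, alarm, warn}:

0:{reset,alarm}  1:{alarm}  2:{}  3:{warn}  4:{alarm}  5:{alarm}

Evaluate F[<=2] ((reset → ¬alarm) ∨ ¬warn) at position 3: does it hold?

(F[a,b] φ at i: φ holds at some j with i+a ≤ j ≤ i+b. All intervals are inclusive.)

Yes

Check ((reset → ¬alarm) ∨ ¬warn) at each j in [3,5]:
  j=3: true
  j=4: true
  j=5: true
Found at j=3 → formula holds.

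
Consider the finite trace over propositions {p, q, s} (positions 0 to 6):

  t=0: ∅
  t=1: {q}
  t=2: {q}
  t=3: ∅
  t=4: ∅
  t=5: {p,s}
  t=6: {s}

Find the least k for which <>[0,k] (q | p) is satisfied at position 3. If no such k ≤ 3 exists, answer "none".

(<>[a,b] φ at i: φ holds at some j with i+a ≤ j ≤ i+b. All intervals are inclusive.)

2

Scan j = 3,4,… for (q | p):
  j=3: fails
  j=4: fails
  j=5: holds
First hit at j=5, so smallest k = 5-3 = 2.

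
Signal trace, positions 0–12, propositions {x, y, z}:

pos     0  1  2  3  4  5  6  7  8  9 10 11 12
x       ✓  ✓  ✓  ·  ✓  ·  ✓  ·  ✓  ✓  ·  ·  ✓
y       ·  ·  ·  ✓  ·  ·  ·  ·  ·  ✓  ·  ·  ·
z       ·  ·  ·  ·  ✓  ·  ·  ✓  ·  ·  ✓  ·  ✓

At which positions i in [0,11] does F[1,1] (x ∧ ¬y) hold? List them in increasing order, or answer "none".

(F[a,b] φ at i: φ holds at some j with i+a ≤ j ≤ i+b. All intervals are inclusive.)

0, 1, 3, 5, 7, 11

Evaluate at each i in [0,11]:
  i=0: ✓ (witness j=1)
  i=1: ✓ (witness j=2)
  i=2: ✗ (none in [3,3])
  i=3: ✓ (witness j=4)
  i=4: ✗ (none in [5,5])
  i=5: ✓ (witness j=6)
  i=6: ✗ (none in [7,7])
  i=7: ✓ (witness j=8)
  i=8: ✗ (none in [9,9])
  i=9: ✗ (none in [10,10])
  i=10: ✗ (none in [11,11])
  i=11: ✓ (witness j=12)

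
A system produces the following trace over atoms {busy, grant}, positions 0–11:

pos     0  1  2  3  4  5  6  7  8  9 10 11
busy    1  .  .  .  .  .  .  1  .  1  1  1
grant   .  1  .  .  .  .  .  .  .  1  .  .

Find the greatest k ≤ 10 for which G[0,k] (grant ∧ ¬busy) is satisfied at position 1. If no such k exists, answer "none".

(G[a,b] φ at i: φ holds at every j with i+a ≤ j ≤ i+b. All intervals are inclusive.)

0

(grant ∧ ¬busy) must hold from j=1 onward; find where it first fails.
  j=1: holds
  j=2: fails
Holds on [1,1], so largest k = 0.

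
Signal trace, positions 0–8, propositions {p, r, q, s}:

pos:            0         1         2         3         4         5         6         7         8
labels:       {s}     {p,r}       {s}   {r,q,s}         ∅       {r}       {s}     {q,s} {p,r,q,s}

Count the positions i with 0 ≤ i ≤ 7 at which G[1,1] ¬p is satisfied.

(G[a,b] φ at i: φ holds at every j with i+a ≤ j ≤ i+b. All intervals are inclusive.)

Evaluate at each i in [0,7]:
  i=0: ✗ (fails at j=1)
  i=1: ✓ (all of [2,2])
  i=2: ✓ (all of [3,3])
  i=3: ✓ (all of [4,4])
  i=4: ✓ (all of [5,5])
  i=5: ✓ (all of [6,6])
  i=6: ✓ (all of [7,7])
  i=7: ✗ (fails at j=8)
Positions where it holds: {1, 2, 3, 4, 5, 6} → 6.

6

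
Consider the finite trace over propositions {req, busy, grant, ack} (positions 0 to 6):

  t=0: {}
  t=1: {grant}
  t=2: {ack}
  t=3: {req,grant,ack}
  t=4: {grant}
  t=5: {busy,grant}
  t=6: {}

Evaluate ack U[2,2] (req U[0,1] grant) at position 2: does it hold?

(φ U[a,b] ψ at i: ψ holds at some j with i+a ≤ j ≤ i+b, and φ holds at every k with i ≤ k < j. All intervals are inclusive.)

Need some j in [4,4] with (req U[0,1] grant), and ack at every k in [2,j-1].
  j=4: (req U[0,1] grant) holds; ack holds at every k in [2,3] → satisfied.

Holds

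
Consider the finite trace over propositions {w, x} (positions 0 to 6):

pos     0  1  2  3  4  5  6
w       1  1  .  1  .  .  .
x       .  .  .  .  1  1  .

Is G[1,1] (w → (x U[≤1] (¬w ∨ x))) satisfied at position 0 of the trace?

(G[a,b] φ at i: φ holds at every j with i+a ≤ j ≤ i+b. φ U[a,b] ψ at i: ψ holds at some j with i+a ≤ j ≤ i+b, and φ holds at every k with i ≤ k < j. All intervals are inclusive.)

False

Check (w → (x U[≤1] (¬w ∨ x))) at every j in [1,1]:
  j=1: antecedent true; consequent fails → ✗
Fails at j=1 → formula fails.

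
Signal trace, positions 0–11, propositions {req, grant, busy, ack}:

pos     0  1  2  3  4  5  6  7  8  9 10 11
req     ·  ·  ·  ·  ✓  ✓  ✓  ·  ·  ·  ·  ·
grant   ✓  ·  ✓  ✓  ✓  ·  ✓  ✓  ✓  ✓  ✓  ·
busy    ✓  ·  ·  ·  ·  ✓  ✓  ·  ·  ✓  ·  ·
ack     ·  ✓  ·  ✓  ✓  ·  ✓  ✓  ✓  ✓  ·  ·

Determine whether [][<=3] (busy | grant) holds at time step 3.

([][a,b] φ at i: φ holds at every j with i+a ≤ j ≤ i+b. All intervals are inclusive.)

True

Check (busy | grant) at every j in [3,6]:
  j=3: true
  j=4: true
  j=5: true
  j=6: true
All positions satisfy it → formula holds.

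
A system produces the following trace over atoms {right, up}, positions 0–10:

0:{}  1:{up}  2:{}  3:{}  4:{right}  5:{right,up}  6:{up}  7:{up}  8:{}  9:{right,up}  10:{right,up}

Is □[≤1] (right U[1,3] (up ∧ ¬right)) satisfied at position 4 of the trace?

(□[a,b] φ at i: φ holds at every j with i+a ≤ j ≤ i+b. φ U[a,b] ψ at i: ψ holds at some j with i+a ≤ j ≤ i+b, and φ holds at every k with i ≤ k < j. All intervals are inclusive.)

Check (right U[1,3] (up ∧ ¬right)) at every j in [4,5]:
  j=4: holds
  j=5: holds
All positions satisfy it → formula holds.

True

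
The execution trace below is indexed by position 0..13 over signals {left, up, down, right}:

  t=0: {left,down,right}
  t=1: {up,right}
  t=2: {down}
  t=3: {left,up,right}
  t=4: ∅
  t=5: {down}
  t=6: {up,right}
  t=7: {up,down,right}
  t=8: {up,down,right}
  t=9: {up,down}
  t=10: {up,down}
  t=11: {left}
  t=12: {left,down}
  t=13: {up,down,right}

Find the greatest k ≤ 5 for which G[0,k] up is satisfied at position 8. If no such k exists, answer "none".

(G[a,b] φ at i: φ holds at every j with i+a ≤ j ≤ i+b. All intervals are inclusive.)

up must hold from j=8 onward; find where it first fails.
  j=8: holds
  j=9: holds
  j=10: holds
  j=11: fails
Holds on [8,10], so largest k = 2.

2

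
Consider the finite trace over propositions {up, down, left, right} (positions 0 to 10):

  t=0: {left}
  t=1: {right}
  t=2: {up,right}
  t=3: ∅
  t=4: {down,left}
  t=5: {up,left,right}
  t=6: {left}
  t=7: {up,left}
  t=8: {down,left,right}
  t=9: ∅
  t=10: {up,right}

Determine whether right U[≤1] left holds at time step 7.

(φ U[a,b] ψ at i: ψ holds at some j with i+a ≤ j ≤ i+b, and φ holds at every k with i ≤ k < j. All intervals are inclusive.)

Holds

Need some j in [7,8] with left, and right at every k in [7,j-1].
  j=7: left holds; no prefix to check → satisfied.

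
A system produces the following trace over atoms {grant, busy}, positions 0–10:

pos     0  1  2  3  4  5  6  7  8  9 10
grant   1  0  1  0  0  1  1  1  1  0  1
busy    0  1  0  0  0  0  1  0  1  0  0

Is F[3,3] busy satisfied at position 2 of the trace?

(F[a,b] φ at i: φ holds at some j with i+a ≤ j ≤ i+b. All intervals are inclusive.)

No

Check busy at each j in [5,5]:
  j=5: false
No position in the window satisfies it → formula fails.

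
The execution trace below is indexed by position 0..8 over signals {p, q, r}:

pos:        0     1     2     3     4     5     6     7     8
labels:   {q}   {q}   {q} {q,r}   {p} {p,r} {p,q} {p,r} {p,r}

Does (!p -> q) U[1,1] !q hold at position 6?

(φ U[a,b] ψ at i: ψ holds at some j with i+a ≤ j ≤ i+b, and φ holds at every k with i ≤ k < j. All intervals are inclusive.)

Need some j in [7,7] with !q, and (!p -> q) at every k in [6,j-1].
  j=7: !q holds; (!p -> q) holds at every k in [6,6] → satisfied.

Yes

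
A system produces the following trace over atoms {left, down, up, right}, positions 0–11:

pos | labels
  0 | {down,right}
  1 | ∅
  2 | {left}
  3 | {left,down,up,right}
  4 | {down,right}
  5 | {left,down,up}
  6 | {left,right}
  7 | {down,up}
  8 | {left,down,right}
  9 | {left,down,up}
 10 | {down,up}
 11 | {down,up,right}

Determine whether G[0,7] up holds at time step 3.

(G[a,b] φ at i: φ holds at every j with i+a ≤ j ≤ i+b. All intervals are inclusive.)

Check up at every j in [3,10]:
  j=3: true
  j=4: false
  j=5: true
  j=6: false
  j=7: true
  j=8: false
  j=9: true
  j=10: true
Fails at j=4 → formula fails.

Does not hold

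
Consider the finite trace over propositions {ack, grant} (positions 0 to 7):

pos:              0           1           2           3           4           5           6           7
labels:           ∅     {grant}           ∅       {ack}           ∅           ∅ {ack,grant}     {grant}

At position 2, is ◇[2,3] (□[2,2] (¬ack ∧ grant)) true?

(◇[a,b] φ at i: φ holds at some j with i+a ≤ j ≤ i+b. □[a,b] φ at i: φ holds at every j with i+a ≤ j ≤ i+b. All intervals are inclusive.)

Check □[2,2] (¬ack ∧ grant) at each j in [4,5]:
  j=4: fails at 6
  j=5: holds on [7,7]
Found at j=5 → formula holds.

True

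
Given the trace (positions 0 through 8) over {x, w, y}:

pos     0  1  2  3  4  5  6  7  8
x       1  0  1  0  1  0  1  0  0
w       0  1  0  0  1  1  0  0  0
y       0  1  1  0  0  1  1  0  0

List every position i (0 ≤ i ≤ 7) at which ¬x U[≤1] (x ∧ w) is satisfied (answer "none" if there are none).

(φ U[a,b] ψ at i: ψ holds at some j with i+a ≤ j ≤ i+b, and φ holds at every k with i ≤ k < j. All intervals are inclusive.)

Evaluate at each i in [0,7]:
  i=0: ✗ (no rhs in [0,1])
  i=1: ✗ (no rhs in [1,2])
  i=2: ✗ (no rhs in [2,3])
  i=3: ✓ (rhs at j=4; lhs holds on [3,3])
  i=4: ✓ (rhs at j=4)
  i=5: ✗ (no rhs in [5,6])
  i=6: ✗ (no rhs in [6,7])
  i=7: ✗ (no rhs in [7,8])

3, 4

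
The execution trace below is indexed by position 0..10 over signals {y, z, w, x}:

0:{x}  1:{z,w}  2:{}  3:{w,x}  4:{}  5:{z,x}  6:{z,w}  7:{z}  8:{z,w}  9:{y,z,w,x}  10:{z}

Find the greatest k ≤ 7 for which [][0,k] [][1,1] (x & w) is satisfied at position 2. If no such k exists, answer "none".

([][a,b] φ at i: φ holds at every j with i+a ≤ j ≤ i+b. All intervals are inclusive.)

[][1,1] (x & w) must hold from j=2 onward; find where it first fails.
  j=2: holds
  j=3: fails
Holds on [2,2], so largest k = 0.

0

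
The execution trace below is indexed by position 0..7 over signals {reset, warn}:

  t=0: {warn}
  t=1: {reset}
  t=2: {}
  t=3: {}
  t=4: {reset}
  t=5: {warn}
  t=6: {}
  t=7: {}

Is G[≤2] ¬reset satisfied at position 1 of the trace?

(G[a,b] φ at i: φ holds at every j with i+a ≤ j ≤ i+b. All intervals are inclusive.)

Check ¬reset at every j in [1,3]:
  j=1: false
  j=2: true
  j=3: true
Fails at j=1 → formula fails.

Does not hold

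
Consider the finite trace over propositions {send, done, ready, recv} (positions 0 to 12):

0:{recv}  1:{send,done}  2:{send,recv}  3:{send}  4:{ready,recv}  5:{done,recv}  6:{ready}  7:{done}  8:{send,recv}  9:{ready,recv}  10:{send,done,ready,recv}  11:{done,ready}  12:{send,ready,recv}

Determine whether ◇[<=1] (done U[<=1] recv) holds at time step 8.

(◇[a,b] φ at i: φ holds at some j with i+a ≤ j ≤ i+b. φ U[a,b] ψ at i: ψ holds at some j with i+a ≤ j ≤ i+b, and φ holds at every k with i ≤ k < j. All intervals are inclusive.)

Check (done U[<=1] recv) at each j in [8,9]:
  j=8: holds
  j=9: holds
Found at j=8 → formula holds.

Yes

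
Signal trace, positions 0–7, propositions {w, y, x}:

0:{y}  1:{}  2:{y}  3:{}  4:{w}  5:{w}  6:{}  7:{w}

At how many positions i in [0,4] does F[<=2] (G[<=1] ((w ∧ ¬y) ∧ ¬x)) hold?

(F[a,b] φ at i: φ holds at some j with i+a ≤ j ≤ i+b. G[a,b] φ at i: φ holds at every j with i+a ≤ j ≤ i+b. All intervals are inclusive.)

3

Evaluate at each i in [0,4]:
  i=0: ✗ (none in [0,2])
  i=1: ✗ (none in [1,3])
  i=2: ✓ (witness j=4)
  i=3: ✓ (witness j=4)
  i=4: ✓ (witness j=4)
Positions where it holds: {2, 3, 4} → 3.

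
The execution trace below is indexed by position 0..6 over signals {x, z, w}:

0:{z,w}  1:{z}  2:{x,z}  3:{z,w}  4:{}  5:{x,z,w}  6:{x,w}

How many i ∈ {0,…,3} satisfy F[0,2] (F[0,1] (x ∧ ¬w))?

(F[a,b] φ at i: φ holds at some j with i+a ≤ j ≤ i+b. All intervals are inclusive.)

Evaluate at each i in [0,3]:
  i=0: ✓ (witness j=1)
  i=1: ✓ (witness j=1)
  i=2: ✓ (witness j=2)
  i=3: ✗ (none in [3,5])
Positions where it holds: {0, 1, 2} → 3.

3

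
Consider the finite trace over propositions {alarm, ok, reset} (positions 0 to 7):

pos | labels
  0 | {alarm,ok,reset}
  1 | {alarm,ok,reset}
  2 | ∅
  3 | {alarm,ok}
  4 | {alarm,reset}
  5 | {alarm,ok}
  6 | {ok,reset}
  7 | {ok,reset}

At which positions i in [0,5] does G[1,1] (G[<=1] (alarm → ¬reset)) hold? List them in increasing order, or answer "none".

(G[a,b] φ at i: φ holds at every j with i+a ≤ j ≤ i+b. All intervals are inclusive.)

Evaluate at each i in [0,5]:
  i=0: ✗ (fails at j=1)
  i=1: ✓ (all of [2,2])
  i=2: ✗ (fails at j=3)
  i=3: ✗ (fails at j=4)
  i=4: ✓ (all of [5,5])
  i=5: ✓ (all of [6,6])

1, 4, 5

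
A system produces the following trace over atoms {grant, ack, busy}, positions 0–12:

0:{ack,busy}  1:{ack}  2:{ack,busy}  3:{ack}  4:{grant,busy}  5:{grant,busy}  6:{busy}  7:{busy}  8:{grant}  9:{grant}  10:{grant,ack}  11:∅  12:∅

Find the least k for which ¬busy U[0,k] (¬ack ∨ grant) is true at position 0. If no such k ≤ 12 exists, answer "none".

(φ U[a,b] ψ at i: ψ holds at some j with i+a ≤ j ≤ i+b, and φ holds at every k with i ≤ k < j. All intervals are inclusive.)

Need earliest j ≥ 0 with (¬ack ∨ grant), and ¬busy at every k in [0,j-1].
  j=0: rhs fails.
  j=1: rhs fails.
  j=2: rhs fails.
  j=3: rhs fails.
  j=4: rhs holds but lhs fails at k=0.
  j=5: rhs holds but lhs fails at k=0.
  j=6: rhs holds but lhs fails at k=0.
  j=7: rhs holds but lhs fails at k=0.
  j=8: rhs holds but lhs fails at k=0.
  j=9: rhs holds but lhs fails at k=0.
  j=10: rhs holds but lhs fails at k=0.
  j=11: rhs holds but lhs fails at k=0.
  j=12: rhs holds but lhs fails at k=0.
No witness within the range → none.

none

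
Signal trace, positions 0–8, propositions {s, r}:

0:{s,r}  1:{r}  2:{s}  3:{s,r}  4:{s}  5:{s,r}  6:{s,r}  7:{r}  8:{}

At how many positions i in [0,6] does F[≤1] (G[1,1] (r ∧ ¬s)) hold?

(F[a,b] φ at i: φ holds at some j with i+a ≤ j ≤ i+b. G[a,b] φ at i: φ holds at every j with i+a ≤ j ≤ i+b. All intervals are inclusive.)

Evaluate at each i in [0,6]:
  i=0: ✓ (witness j=0)
  i=1: ✗ (none in [1,2])
  i=2: ✗ (none in [2,3])
  i=3: ✗ (none in [3,4])
  i=4: ✗ (none in [4,5])
  i=5: ✓ (witness j=6)
  i=6: ✓ (witness j=6)
Positions where it holds: {0, 5, 6} → 3.

3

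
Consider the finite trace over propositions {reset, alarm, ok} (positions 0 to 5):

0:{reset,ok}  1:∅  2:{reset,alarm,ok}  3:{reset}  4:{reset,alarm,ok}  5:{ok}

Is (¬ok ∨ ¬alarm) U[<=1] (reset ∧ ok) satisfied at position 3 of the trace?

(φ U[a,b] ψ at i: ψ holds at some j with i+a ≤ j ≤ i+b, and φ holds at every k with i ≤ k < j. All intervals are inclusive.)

Need some j in [3,4] with (reset ∧ ok), and (¬ok ∨ ¬alarm) at every k in [3,j-1].
  j=3: (reset ∧ ok) false.
  j=4: (reset ∧ ok) holds; (¬ok ∨ ¬alarm) holds at every k in [3,3] → satisfied.

Holds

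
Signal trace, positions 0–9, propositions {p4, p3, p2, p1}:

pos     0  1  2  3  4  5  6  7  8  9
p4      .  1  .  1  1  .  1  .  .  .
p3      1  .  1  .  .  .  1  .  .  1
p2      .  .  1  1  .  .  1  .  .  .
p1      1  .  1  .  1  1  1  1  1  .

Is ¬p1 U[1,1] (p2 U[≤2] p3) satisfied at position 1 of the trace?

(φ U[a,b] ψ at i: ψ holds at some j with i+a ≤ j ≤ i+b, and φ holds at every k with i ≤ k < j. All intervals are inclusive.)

Yes

Need some j in [2,2] with (p2 U[≤2] p3), and ¬p1 at every k in [1,j-1].
  j=2: (p2 U[≤2] p3) holds; ¬p1 holds at every k in [1,1] → satisfied.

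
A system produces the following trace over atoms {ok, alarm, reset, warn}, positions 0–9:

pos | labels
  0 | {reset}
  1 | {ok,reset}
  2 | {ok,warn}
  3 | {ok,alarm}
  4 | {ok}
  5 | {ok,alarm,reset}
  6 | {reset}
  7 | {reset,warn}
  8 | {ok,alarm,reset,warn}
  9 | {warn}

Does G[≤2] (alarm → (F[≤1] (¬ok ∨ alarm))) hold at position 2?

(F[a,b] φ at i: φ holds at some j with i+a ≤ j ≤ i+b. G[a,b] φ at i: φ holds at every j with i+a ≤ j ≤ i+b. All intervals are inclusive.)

Check (alarm → (F[≤1] (¬ok ∨ alarm))) at every j in [2,4]:
  j=2: antecedent false → ✓
  j=3: antecedent true; consequent holds (witness at 3) → ✓
  j=4: antecedent false → ✓
All positions satisfy it → formula holds.

Holds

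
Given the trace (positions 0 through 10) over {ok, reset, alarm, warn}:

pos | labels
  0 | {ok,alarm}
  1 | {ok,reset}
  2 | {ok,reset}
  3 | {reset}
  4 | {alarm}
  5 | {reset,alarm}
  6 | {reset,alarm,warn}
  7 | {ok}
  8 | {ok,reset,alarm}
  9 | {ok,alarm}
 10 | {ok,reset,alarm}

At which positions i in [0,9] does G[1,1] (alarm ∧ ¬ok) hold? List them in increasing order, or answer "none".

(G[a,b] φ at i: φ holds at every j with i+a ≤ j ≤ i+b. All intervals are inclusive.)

Evaluate at each i in [0,9]:
  i=0: ✗ (fails at j=1)
  i=1: ✗ (fails at j=2)
  i=2: ✗ (fails at j=3)
  i=3: ✓ (all of [4,4])
  i=4: ✓ (all of [5,5])
  i=5: ✓ (all of [6,6])
  i=6: ✗ (fails at j=7)
  i=7: ✗ (fails at j=8)
  i=8: ✗ (fails at j=9)
  i=9: ✗ (fails at j=10)

3, 4, 5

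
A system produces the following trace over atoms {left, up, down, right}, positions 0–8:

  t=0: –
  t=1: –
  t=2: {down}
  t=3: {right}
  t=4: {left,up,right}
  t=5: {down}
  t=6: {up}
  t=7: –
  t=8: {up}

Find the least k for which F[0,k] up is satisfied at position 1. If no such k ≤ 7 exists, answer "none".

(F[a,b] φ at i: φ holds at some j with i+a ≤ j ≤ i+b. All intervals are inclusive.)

3

Scan j = 1,2,… for up:
  j=1: fails
  j=2: fails
  j=3: fails
  j=4: holds
First hit at j=4, so smallest k = 4-1 = 3.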